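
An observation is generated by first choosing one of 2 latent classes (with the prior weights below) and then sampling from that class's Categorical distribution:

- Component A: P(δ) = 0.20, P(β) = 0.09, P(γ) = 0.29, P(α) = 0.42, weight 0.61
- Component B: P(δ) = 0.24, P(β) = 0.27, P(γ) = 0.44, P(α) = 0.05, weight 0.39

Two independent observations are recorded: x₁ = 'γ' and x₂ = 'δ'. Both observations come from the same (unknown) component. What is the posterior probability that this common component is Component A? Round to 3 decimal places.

0.462

By Bayes' theorem, P(k | x) = P(Z=k) f_k(x) / Σ_j P(Z=j) f_j(x).
Since both observations come from the same component, the likelihood for component k is f_k(x₁)·f_k(x₂).
  p_A = [P(γ | comp) = 0.29] × [0.2] = 0.058
  p_B = [P(γ | comp) = 0.44] × [0.24] = 0.1056
Weight by the priors:
  P(Z=A)·p_A = 0.61 × 0.058 = 0.03538
  P(Z=B)·p_B = 0.39 × 0.1056 = 0.041184
Sum: 0.03538 + 0.041184 = 0.076564
P(Component A | x₁, x₂) = 0.03538 / 0.076564 ≈ 0.462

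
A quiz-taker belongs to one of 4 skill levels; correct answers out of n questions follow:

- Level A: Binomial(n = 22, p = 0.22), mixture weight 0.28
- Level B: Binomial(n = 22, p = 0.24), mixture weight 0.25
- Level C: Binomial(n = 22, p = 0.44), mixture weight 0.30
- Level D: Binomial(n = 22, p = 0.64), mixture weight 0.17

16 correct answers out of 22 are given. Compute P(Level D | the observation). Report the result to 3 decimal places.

0.941

By Bayes' theorem, P(k | x) = P(Z=k) f_k(x) / Σ_j P(Z=j) f_j(x).
Component likelihoods at x = 16 correct answers out of 22:
  p_A = C(22,16)·0.22^16·0.78^6 = 74613·3.01136e-11·0.2252 = 5.05994e-07
  p_B = C(22,16)·0.24^16·0.76^6 = 74613·1.21166e-10·0.1927 = 1.74211e-06
  p_C = C(22,16)·0.44^16·0.56^6 = 74613·1.97353e-06·0.030841 = 0.00454136
  p_D = C(22,16)·0.64^16·0.36^6 = 74613·0.000792282·0.00217678 = 0.128679
Multiply by the mixture weights:
  P(Z=A)·p_A = 0.28 × 5.05994e-07 = 1.41678e-07
  P(Z=B)·p_B = 0.25 × 1.74211e-06 = 4.35528e-07
  P(Z=C)·p_C = 0.30 × 0.00454136 = 0.00136241
  P(Z=D)·p_D = 0.17 × 0.128679 = 0.0218755
Denominator: 1.41678e-07 + 4.35528e-07 + 0.00136241 + 0.0218755 = 0.0232385
P(Level D | 16 correct answers out of 22) ≈ 0.941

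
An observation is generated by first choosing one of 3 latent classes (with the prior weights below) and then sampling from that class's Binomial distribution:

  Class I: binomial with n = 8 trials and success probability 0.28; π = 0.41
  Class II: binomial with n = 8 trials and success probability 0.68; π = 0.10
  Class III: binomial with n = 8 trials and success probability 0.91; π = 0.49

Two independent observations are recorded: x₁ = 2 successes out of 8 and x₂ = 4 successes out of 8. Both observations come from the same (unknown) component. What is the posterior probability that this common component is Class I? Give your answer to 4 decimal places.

Apply Bayes' rule: the posterior for each component is proportional to its prior times its likelihood at x.
Since both observations come from the same component, the likelihood for component k is f_k(x₁)·f_k(x₂).
  p_I = [0.305822] × [0.115627] = 0.0353614
  p_II = [0.013902] × [0.15694] = 0.00218177
  p_III = [1.23224e-05] × [0.00314944] = 3.88087e-08
Unnormalised posteriors:
  π_I·p_I = 0.41 × 0.0353614 = 0.0144982
  π_II·p_II = 0.10 × 0.00218177 = 0.000218177
  π_III·p_III = 0.49 × 3.88087e-08 = 1.90163e-08
Sum: 0.0144982 + 0.000218177 + 1.90163e-08 = 0.0147164
Responsibility of Class I: 0.0144982 / 0.0147164 ≈ 0.9852

0.9852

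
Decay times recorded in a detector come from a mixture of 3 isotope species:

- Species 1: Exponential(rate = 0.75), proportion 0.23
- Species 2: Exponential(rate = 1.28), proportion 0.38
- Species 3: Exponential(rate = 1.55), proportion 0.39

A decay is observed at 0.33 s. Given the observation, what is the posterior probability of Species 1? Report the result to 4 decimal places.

By Bayes' theorem, P(k | x) = w_k f_k(x) / Σ_j w_j f_j(x).
Evaluate each component's likelihood at the observed value:
  f_1 = 0.585563
  f_2 = 0.839004
  f_3 = 0.929373
Unnormalised posteriors:
  w_1·f_1 = 0.23 × 0.585563 = 0.134679
  w_2·f_2 = 0.38 × 0.839004 = 0.318821
  w_3·f_3 = 0.39 × 0.929373 = 0.362455
Evidence: 0.134679 + 0.318821 + 0.362455 = 0.815956
P(Species 1 | x) = 0.134679 / 0.815956 ≈ 0.1651

0.1651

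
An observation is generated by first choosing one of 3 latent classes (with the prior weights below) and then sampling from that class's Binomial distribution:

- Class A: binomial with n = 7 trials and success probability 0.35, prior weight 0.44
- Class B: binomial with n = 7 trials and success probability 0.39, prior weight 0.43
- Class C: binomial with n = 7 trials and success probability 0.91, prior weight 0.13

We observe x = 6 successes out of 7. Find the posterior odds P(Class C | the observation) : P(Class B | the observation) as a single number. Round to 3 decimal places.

7.199

Posterior odds = (P(Z=i) f_i(x)) / (P(Z=j) f_j(x)); the normalising sum cancels.
Binomial probabilities:
  f_A = C(7,6)·0.35^6·0.65^1 = 7·0.00183827·0.65 = 0.00836411
  f_B = C(7,6)·0.39^6·0.61^1 = 7·0.00351874·0.61 = 0.015025
  f_C = C(7,6)·0.91^6·0.09^1 = 7·0.567869·0.09 = 0.357758
Odds = (0.13/0.43) × (0.357758/0.015025) = 0.302326 × 23.8108 ≈ 7.199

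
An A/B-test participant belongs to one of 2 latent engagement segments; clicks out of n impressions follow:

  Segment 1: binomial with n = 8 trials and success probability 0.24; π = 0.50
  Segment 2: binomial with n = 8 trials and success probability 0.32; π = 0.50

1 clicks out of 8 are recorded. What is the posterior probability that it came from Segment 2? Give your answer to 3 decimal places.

0.380

By Bayes' theorem, P(k | x) = w_k f_k(x) / Σ_j w_j f_j(x).
Evaluate each component's likelihood at the observed value:
  L_1 = 0.281188
  L_2 = 0.172109
Prior × likelihood for each component:
  w_1·L_1 = 0.50 × 0.281188 = 0.140594
  w_2·L_2 = 0.50 × 0.172109 = 0.0860543
Sum: 0.140594 + 0.0860543 = 0.226648
Responsibility of Segment 2: 0.0860543 / 0.226648 ≈ 0.380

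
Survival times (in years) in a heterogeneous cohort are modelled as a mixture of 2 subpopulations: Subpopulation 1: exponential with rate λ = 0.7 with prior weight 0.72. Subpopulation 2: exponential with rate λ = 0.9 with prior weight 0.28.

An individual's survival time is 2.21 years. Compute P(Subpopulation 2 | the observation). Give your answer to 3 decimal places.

By Bayes' theorem, P(k | x) = π_k f_k(x) / Σ_j π_j f_j(x).
Evaluate each component's likelihood at the observed value:
  f_1 = 0.14902
  f_2 = 0.123149
Prior × likelihood for each component:
  π_1·f_1 = 0.72 × 0.14902 = 0.107294
  π_2·f_2 = 0.28 × 0.123149 = 0.0344817
Evidence: 0.107294 + 0.0344817 = 0.141776
P(Subpopulation 2 | the observation) = 0.0344817 / 0.141776 ≈ 0.243

0.243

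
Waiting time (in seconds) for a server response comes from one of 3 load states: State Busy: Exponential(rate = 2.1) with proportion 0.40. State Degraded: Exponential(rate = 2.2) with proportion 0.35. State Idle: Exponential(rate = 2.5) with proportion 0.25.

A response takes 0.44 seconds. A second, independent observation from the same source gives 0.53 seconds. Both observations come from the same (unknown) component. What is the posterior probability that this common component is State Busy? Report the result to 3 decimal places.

0.404

P(component k | x) = π_k·f_k(x) / marginal(x), where marginal(x) = Σ_j π_j·f_j(x).
Since both observations come from the same component, the likelihood for component k is f_k(x₁)·f_k(x₂).
  L_Busy = [0.833549] × [0.690001] = 0.575149
  L_Degraded = [0.835652] × [0.685544] = 0.572876
  L_Idle = [0.832178] × [0.664507] = 0.552988
Multiply by the mixture weights:
  π_Busy·L_Busy = 0.40 × 0.575149 = 0.23006
  π_Degraded·L_Degraded = 0.35 × 0.572876 = 0.200507
  π_Idle·L_Idle = 0.25 × 0.552988 = 0.138247
Marginal: 0.23006 + 0.200507 + 0.138247 = 0.568814
Responsibility of State Busy: 0.23006 / 0.568814 ≈ 0.404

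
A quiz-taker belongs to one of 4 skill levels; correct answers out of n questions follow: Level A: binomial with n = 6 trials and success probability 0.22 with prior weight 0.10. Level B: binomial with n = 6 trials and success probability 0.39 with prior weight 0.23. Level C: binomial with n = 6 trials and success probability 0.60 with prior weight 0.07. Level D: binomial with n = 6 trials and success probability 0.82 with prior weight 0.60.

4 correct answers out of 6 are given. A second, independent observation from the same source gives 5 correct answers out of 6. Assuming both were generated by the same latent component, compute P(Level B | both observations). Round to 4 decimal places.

0.0170

P(component k | x) = w_k·f_k(x) / marginal(x), where marginal(x) = Σ_j w_j·f_j(x).
Since both observations come from the same component, the likelihood for component k is f_k(x₁)·f_k(x₂).
  f_A = [0.0213782] × [0.0024119] = 5.15621e-05
  f_B = [0.129125] × [0.0330221] = 0.00426396
  f_C = [0.31104] × [0.186624] = 0.0580475
  f_D = [0.219731] × [0.400399] = 0.0879801
Unnormalised posteriors:
  w_A·f_A = 0.10 × 5.15621e-05 = 5.15621e-06
  w_B·f_B = 0.23 × 0.00426396 = 0.000980712
  w_C·f_C = 0.07 × 0.0580475 = 0.00406333
  w_D·f_D = 0.60 × 0.0879801 = 0.0527881
Normaliser: 5.15621e-06 + 0.000980712 + 0.00406333 + 0.0527881 = 0.0578373
So the posterior for Level B is 0.000980712 / 0.0578373 ≈ 0.0170.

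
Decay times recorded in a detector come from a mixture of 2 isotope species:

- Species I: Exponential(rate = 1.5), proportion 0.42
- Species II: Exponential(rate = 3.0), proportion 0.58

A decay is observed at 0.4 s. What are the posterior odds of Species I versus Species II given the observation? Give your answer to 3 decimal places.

The posterior odds equal the prior odds times the likelihood ratio: (w_i/w_j)·(f_i(x)/f_j(x)).
Evaluate each component's likelihood at the observed value:
  f_I = 0.823217
  f_II = 0.903583
0.345751 / 0.524078 ≈ 0.660

0.660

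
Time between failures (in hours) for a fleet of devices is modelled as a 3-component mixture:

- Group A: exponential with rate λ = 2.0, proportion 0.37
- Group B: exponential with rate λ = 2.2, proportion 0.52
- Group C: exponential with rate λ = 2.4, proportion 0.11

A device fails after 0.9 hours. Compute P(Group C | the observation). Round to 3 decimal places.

0.098

By Bayes' theorem, P(k | x) = w_k f_k(x) / Σ_j w_j f_j(x).
Evaluate each component's likelihood at the observed value:
  f_A = 2.0·e^(−2.0·0.9) = 2.0·e^(−1.8000) = 0.330598
  f_B = 2.2·e^(−2.2·0.9) = 2.2·e^(−1.9800) = 0.303752
  f_C = 2.4·e^(−2.4·0.9) = 2.4·e^(−2.1600) = 0.27678
Weight by the priors:
  w_A·f_A = 0.37 × 0.330598 = 0.122321
  w_B·f_B = 0.52 × 0.303752 = 0.157951
  w_C·f_C = 0.11 × 0.27678 = 0.0304458
Sum: 0.122321 + 0.157951 + 0.0304458 = 0.310718
P(Group C | x) = 0.0304458 / 0.310718 ≈ 0.098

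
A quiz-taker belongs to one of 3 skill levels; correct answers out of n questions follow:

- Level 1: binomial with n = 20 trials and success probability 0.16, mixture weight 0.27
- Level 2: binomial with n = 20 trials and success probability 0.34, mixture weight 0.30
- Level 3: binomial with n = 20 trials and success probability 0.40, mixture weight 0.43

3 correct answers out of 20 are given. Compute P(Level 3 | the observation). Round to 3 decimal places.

0.065

The responsibility of component k is w_k f_k(x) divided by Σ_j w_j f_j(x).
Binomial probabilities:
  f_1 = 0.240998
  f_2 = 0.0383344
  f_3 = 0.0123497
Weight by the priors:
  w_1·f_1 = 0.27 × 0.240998 = 0.0650693
  w_2·f_2 = 0.30 × 0.0383344 = 0.0115003
  w_3·f_3 = 0.43 × 0.0123497 = 0.00531037
Sum: 0.0650693 + 0.0115003 + 0.00531037 = 0.08188
So the posterior for Level 3 is 0.00531037 / 0.08188 ≈ 0.065.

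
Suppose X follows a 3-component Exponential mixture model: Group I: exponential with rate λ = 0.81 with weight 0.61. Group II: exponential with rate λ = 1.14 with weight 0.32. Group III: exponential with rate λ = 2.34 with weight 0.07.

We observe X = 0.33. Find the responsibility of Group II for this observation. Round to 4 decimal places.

0.3556

P(component k | x) = π_k·f_k(x) / marginal(x), where marginal(x) = Σ_j π_j·f_j(x).
Exponential densities:
  p_I = 0.620009
  p_II = 0.78257
  p_III = 1.08107
Unnormalised posteriors:
  π_I·p_I = 0.61 × 0.620009 = 0.378206
  π_II·p_II = 0.32 × 0.78257 = 0.250422
  π_III·p_III = 0.07 × 1.08107 = 0.0756749
Sum: 0.378206 + 0.250422 + 0.0756749 = 0.704303
P(Group II | x) = 0.250422 / 0.704303 ≈ 0.3556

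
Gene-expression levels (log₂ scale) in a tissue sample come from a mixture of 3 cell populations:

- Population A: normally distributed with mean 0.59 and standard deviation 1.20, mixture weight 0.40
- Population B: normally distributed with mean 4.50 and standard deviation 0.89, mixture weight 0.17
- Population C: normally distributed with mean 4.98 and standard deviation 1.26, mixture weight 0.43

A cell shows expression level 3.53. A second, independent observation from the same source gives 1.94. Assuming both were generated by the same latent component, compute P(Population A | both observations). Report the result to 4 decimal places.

0.4358

Posterior ∝ prior × likelihood, so P(k | x) ∝ P(Z=k) f_k(x); normalise over all components.
Since both observations come from the same component, the likelihood for component k is f_k(x₁)·f_k(x₂).
  f_A = [(1/(1.20·√(2π)))·exp(−(3.53−0.59)²/(2·1.20²)) = 0.332452·exp(-3.00125) = 0.0165311] × [0.176564] = 0.0029188
  f_B = [(1/(0.89·√(2π)))·exp(−(3.53−4.50)²/(2·0.89²)) = 0.448250·exp(-0.59393) = 0.247503] × [0.00715992] = 0.0017721
  f_C = [(1/(1.26·√(2π)))·exp(−(3.53−4.98)²/(2·1.26²)) = 0.316621·exp(-0.66216) = 0.163292] × [0.0172386] = 0.00281492
Multiply by the mixture weights:
  P(Z=A)·f_A = 0.40 × 0.0029188 = 0.00116752
  P(Z=B)·f_B = 0.17 × 0.0017721 = 0.000301257
  P(Z=C)·f_C = 0.43 × 0.00281492 = 0.00121042
Marginal: 0.00116752 + 0.000301257 + 0.00121042 = 0.00267919
P(Population A | x₁, x₂) ≈ 0.4358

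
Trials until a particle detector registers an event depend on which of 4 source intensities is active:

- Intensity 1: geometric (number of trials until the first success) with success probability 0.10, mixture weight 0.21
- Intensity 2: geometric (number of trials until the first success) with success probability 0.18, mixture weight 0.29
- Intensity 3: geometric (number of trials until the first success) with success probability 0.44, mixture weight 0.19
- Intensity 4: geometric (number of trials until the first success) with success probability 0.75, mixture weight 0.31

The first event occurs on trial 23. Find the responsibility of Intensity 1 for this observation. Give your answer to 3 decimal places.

By Bayes' theorem, P(k | x) = π_k f_k(x) / Σ_j π_j f_j(x).
Component likelihoods at x = 23:
  p_1 = 0.10·(1−0.10)^22 = 0.10·0.0984771 = 0.00984771
  p_2 = 0.18·(1−0.18)^22 = 0.18·0.012703 = 0.00228653
  p_3 = 0.44·(1−0.44)^22 = 0.44·2.88494e-06 = 1.26937e-06
  p_4 = 0.75·(1−0.75)^22 = 0.75·5.68434e-14 = 4.26326e-14
Unnormalised posteriors:
  π_1·p_1 = 0.21 × 0.00984771 = 0.00206802
  π_2·p_2 = 0.29 × 0.00228653 = 0.000663094
  π_3·p_3 = 0.19 × 1.26937e-06 = 2.41181e-07
  π_4·p_4 = 0.31 × 4.26326e-14 = 1.32161e-14
Normaliser: 0.00206802 + 0.000663094 + 2.41181e-07 + 1.32161e-14 = 0.00273135
Responsibility of Intensity 1: 0.00206802 / 0.00273135 ≈ 0.757

0.757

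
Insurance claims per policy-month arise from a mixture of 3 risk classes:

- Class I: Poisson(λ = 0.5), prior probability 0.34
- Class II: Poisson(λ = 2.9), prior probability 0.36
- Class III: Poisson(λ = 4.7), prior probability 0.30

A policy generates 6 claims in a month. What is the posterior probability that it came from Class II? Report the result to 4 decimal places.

Posterior ∝ prior × likelihood, so P(k | x) ∝ w_k f_k(x); normalise over all components.
Poisson probabilities:
  p_I = 1.31626e-05
  p_II = 0.0454571
  p_III = 0.136167
Multiply by the mixture weights:
  w_I·p_I = 0.34 × 1.31626e-05 = 4.47527e-06
  w_II·p_II = 0.36 × 0.0454571 = 0.0163645
  w_III·p_III = 0.30 × 0.136167 = 0.04085
Evidence: 4.47527e-06 + 0.0163645 + 0.04085 = 0.057219
P(Class II | 6 claims) ≈ 0.2860

0.2860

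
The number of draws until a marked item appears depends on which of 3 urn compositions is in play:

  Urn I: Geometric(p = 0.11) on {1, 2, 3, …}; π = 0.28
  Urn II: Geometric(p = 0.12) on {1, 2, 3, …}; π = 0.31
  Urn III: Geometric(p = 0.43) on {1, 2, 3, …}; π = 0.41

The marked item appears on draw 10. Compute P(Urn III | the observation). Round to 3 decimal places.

Apply Bayes' rule: the posterior for each component is proportional to its prior times its likelihood at x.
Component likelihoods at x = 10:
  f_I = 0.11·(1−0.11)^9 = 0.11·0.350356 = 0.0385392
  f_II = 0.12·(1−0.12)^9 = 0.12·0.316478 = 0.0379774
  f_III = 0.43·(1−0.43)^9 = 0.43·0.00635146 = 0.00273113
Unnormalised posteriors:
  P(Z=I)·f_I = 0.28 × 0.0385392 = 0.010791
  P(Z=II)·f_II = 0.31 × 0.0379774 = 0.011773
  P(Z=III)·f_III = 0.41 × 0.00273113 = 0.00111976
Sum: 0.010791 + 0.011773 + 0.00111976 = 0.0236837
Responsibility of Urn III: 0.00111976 / 0.0236837 ≈ 0.047

0.047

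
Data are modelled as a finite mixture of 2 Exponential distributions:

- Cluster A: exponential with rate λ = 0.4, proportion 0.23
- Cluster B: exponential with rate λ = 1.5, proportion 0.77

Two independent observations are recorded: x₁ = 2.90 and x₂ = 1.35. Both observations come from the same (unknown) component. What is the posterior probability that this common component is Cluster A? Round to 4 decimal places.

0.6949

By Bayes' theorem, P(k | x) = π_k f_k(x) / Σ_j π_j f_j(x).
Since both observations come from the same component, the likelihood for component k is f_k(x₁)·f_k(x₂).
  f_A = [0.125394] × [0.233099] = 0.0292294
  f_B = [0.0193602] × [0.197991] = 0.00383314
Prior × likelihood for each component:
  π_A·f_A = 0.23 × 0.0292294 = 0.00672275
  π_B·f_B = 0.77 × 0.00383314 = 0.00295152
Marginal: 0.00672275 + 0.00295152 = 0.00967427
Responsibility of Cluster A: 0.00672275 / 0.00967427 ≈ 0.6949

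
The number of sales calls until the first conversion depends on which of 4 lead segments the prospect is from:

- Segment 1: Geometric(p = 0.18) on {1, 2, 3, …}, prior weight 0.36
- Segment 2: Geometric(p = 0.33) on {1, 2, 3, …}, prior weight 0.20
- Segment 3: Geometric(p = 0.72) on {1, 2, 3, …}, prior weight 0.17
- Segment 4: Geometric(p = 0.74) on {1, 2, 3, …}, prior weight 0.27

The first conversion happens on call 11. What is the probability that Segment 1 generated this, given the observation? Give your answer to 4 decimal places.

0.8809

Apply Bayes' rule: the posterior for each component is proportional to its prior times its likelihood at x.
Geometric probabilities:
  p_1 = 0.18·(1−0.18)^10 = 0.18·0.137448 = 0.0247406
  p_2 = 0.33·(1−0.33)^10 = 0.33·0.0182284 = 0.00601536
  p_3 = 0.72·(1−0.72)^10 = 0.72·2.96197e-06 = 2.13262e-06
  p_4 = 0.74·(1−0.74)^10 = 0.74·1.41167e-06 = 1.04464e-06
Multiply by the mixture weights:
  P(Z=1)·p_1 = 0.36 × 0.0247406 = 0.00890663
  P(Z=2)·p_2 = 0.20 × 0.00601536 = 0.00120307
  P(Z=3)·p_3 = 0.17 × 2.13262e-06 = 3.62545e-07
  P(Z=4)·p_4 = 0.27 × 1.04464e-06 = 2.82052e-07
Sum: 0.00890663 + 0.00120307 + 3.62545e-07 + 2.82052e-07 = 0.0101103
P(Segment 1 | x) = 0.00890663 / 0.0101103 ≈ 0.8809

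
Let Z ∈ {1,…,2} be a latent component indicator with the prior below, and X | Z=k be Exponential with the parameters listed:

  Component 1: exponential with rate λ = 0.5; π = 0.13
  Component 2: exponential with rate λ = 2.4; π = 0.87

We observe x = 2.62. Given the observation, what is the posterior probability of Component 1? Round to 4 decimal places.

0.8188

By Bayes' theorem, P(k | x) = w_k f_k(x) / Σ_j w_j f_j(x).
Exponential densities:
  L_1 = 0.13491
  L_2 = 0.00446034
Unnormalised posteriors:
  w_1·L_1 = 0.13 × 0.13491 = 0.0175383
  w_2·L_2 = 0.87 × 0.00446034 = 0.00388049
Marginal: 0.0175383 + 0.00388049 = 0.0214188
Responsibility of Component 1: 0.0175383 / 0.0214188 ≈ 0.8188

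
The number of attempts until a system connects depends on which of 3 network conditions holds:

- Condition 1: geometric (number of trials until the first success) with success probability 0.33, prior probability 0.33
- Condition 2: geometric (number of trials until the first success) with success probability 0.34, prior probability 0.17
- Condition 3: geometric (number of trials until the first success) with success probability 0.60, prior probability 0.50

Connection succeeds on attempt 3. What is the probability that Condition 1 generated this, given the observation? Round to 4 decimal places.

0.4005

The responsibility of component k is π_k f_k(x) divided by Σ_j π_j f_j(x).
Component likelihoods at x = 3:
  f_1 = 0.148137
  f_2 = 0.148104
  f_3 = 0.096
Prior × likelihood for each component:
  π_1·f_1 = 0.33 × 0.148137 = 0.0488852
  π_2·f_2 = 0.17 × 0.148104 = 0.0251777
  π_3·f_3 = 0.50 × 0.096 = 0.048
Evidence: 0.0488852 + 0.0251777 + 0.048 = 0.122063
P(Condition 1 | the observation) ≈ 0.4005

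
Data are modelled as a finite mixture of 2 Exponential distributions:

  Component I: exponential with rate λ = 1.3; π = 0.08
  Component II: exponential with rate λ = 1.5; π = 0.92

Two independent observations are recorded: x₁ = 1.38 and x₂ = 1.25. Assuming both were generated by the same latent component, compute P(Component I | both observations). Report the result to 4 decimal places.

0.0995

The responsibility of component k is w_k f_k(x) divided by Σ_j w_j f_j(x).
Since both observations come from the same component, the likelihood for component k is f_k(x₁)·f_k(x₂).
  p_I = [0.216182] × [0.255985] = 0.0553393
  p_II = [0.189279] × [0.230032] = 0.0435402
Weight by the priors:
  w_I·p_I = 0.08 × 0.0553393 = 0.00442715
  w_II·p_II = 0.92 × 0.0435402 = 0.040057
Denominator: 0.00442715 + 0.040057 = 0.0444842
Responsibility of Component I: 0.00442715 / 0.0444842 ≈ 0.0995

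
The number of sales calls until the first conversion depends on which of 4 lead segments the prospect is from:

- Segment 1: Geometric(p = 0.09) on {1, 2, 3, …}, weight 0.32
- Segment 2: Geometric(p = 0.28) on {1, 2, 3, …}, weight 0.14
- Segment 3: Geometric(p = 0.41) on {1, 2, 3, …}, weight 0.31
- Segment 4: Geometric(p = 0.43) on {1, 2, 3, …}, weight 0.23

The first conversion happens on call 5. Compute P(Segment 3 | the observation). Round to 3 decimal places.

P(component k | x) = π_k·f_k(x) / marginal(x), where marginal(x) = Σ_j π_j·f_j(x).
Geometric probabilities:
  f_1 = 0.09·(1−0.09)^4 = 0.09·0.68575 = 0.0617175
  f_2 = 0.28·(1−0.28)^4 = 0.28·0.268739 = 0.0752468
  f_3 = 0.41·(1−0.41)^4 = 0.41·0.121174 = 0.0496812
  f_4 = 0.43·(1−0.43)^4 = 0.43·0.10556 = 0.0453908
Prior × likelihood for each component:
  π_1·f_1 = 0.32 × 0.0617175 = 0.0197496
  π_2·f_2 = 0.14 × 0.0752468 = 0.0105346
  π_3·f_3 = 0.31 × 0.0496812 = 0.0154012
  π_4·f_4 = 0.23 × 0.0453908 = 0.0104399
Sum: 0.0197496 + 0.0105346 + 0.0154012 + 0.0104399 = 0.0561252
Responsibility of Segment 3: 0.0154012 / 0.0561252 ≈ 0.274

0.274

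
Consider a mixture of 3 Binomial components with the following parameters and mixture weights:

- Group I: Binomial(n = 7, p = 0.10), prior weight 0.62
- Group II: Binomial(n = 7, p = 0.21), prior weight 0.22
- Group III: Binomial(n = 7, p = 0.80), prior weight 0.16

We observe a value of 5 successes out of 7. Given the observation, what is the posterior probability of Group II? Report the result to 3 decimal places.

0.026

Apply Bayes' rule: the posterior for each component is proportional to its prior times its likelihood at x.
Binomial probabilities:
  L_I = 0.0001701
  L_II = 0.00535266
  L_III = 0.275251
Multiply by the mixture weights:
  P(Z=I)·L_I = 0.62 × 0.0001701 = 0.000105462
  P(Z=II)·L_II = 0.22 × 0.00535266 = 0.00117759
  P(Z=III)·L_III = 0.16 × 0.275251 = 0.0440402
Evidence: 0.000105462 + 0.00117759 + 0.0440402 = 0.0453232
So the posterior for Group II is 0.00117759 / 0.0453232 ≈ 0.026.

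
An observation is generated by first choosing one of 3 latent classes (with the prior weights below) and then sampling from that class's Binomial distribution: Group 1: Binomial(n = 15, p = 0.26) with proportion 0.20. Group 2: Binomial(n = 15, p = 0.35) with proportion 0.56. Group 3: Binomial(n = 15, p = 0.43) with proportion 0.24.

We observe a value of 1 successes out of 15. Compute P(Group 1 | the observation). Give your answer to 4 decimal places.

0.6007

The responsibility of component k is w_k f_k(x) divided by Σ_j w_j f_j(x).
Evaluate each component's likelihood at the observed value:
  f_1 = C(15,1)·0.26^1·0.74^14 = 15·0.26·0.0147654 = 0.0575849
  f_2 = C(15,1)·0.35^1·0.65^14 = 15·0.35·0.00240318 = 0.0126167
  f_3 = C(15,1)·0.43^1·0.57^14 = 15·0.43·0.000382162 = 0.00246495
Weight by the priors:
  w_1·f_1 = 0.20 × 0.0575849 = 0.011517
  w_2·f_2 = 0.56 × 0.0126167 = 0.00706536
  w_3·f_3 = 0.24 × 0.00246495 = 0.000591587
Sum: 0.011517 + 0.00706536 + 0.000591587 = 0.0191739
P(Group 1 | x) = 0.011517 / 0.0191739 ≈ 0.6007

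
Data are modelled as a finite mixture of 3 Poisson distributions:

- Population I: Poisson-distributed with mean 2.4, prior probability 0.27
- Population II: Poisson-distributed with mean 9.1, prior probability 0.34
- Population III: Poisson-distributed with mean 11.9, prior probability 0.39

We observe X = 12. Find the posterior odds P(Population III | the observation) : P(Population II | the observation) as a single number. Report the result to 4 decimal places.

The posterior odds equal the prior odds times the likelihood ratio: (P(Z=i)/P(Z=j))·(f_i(x)/f_j(x)).
Poisson probabilities:
  p_I = e^(−2.4)·2.4^12/12! = 6.91658e-06
  p_II = e^(−9.1)·9.1^12/12! = 0.0751761
  p_III = e^(−11.9)·11.9^12/12! = 0.11432
Posterior odds = (P(Z=III)·p_III) / (P(Z=II)·p_II) = (0.39·0.11432) / (0.34·0.0751761) = 0.0445848 / 0.0255599 ≈ 1.7443

1.7443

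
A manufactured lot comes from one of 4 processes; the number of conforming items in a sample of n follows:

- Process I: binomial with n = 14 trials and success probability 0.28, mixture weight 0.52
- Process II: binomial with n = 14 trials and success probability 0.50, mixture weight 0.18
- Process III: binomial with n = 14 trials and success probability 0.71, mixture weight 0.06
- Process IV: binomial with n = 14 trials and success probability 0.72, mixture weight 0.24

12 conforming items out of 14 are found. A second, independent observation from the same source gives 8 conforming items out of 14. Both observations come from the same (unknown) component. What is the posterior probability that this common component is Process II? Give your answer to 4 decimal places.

P(component k | x) = π_k·f_k(x) / marginal(x), where marginal(x) = Σ_j π_j·f_j(x).
Since both observations come from the same component, the likelihood for component k is f_k(x₁)·f_k(x₂).
  p_I = [C(14,12)·0.28^12·0.72^2 = 91·2.32218e-07·0.5184 = 1.09548e-05] × [0.0158057] = 1.73148e-07
  p_II = [C(14,12)·0.50^12·0.50^2 = 91·0.000244141·0.25 = 0.0055542] × [0.183289] = 0.00101802
  p_III = [C(14,12)·0.71^12·0.29^2 = 91·0.0164097·0.0841 = 0.125585] × [0.115348] = 0.014486
  p_IV = [C(14,12)·0.72^12·0.28^2 = 91·0.0194084·0.0784 = 0.138467] × [0.104511] = 0.0144714
Unnormalised posteriors:
  π_I·p_I = 0.52 × 1.73148e-07 = 9.00369e-08
  π_II·p_II = 0.18 × 0.00101802 = 0.000183244
  π_III·p_III = 0.06 × 0.014486 = 0.000869158
  π_IV·p_IV = 0.24 × 0.0144714 = 0.00347314
Sum: 9.00369e-08 + 0.000183244 + 0.000869158 + 0.00347314 = 0.00452563
So the posterior for Process II is 0.000183244 / 0.00452563 ≈ 0.0405.

0.0405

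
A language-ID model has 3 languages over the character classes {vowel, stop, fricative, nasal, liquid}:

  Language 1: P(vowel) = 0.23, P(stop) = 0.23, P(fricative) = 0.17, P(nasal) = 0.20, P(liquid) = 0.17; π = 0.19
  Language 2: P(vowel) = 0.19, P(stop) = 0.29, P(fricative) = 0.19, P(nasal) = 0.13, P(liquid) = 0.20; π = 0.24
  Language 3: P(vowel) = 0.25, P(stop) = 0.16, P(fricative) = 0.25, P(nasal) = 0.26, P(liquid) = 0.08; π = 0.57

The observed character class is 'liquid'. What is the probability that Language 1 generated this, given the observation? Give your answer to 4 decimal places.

Apply Bayes' rule: the posterior for each component is proportional to its prior times its likelihood at x.
Categorical probabilities:
  L_1 = P(liquid | comp) = 0.17
  L_2 = P(liquid | comp) = 0.20
  L_3 = P(liquid | comp) = 0.08
Unnormalised posteriors:
  P(Z=1)·L_1 = 0.19 × 0.17 = 0.0323
  P(Z=2)·L_2 = 0.24 × 0.2 = 0.048
  P(Z=3)·L_3 = 0.57 × 0.08 = 0.0456
Sum: 0.0323 + 0.048 + 0.0456 = 0.1259
P(Language 1 | data) = 0.0323 / 0.1259 ≈ 0.2566

0.2566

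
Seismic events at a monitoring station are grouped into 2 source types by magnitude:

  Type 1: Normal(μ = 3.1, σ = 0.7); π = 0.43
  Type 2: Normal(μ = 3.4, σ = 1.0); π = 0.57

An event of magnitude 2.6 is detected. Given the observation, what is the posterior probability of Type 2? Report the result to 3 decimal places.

The responsibility of component k is P(Z=k) f_k(x) divided by Σ_j P(Z=j) f_j(x).
Normal densities:
  L_1 = 0.441593
  L_2 = 0.289692
Prior × likelihood for each component:
  P(Z=1)·L_1 = 0.43 × 0.441593 = 0.189885
  P(Z=2)·L_2 = 0.57 × 0.289692 = 0.165124
Sum: 0.189885 + 0.165124 = 0.355009
P(Type 2 | x) ≈ 0.465

0.465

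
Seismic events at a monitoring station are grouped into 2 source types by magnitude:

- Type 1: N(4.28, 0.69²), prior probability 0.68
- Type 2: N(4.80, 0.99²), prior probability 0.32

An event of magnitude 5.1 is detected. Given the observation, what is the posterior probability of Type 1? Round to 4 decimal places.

Posterior ∝ prior × likelihood, so P(k | x) ∝ w_k f_k(x); normalise over all components.
Evaluate each component's likelihood at the observed value:
  L_1 = (1/(0.69·√(2π)))·exp(−(5.1−4.28)²/(2·0.69²)) = 0.578177·exp(-0.70615) = 0.285353
  L_2 = (1/(0.99·√(2π)))·exp(−(5.1−4.80)²/(2·0.99²)) = 0.402972·exp(-0.04591) = 0.384888
Multiply by the mixture weights:
  w_1·L_1 = 0.68 × 0.285353 = 0.19404
  w_2·L_2 = 0.32 × 0.384888 = 0.123164
Evidence: 0.19404 + 0.123164 = 0.317204
Responsibility of Type 1: 0.19404 / 0.317204 ≈ 0.6117

0.6117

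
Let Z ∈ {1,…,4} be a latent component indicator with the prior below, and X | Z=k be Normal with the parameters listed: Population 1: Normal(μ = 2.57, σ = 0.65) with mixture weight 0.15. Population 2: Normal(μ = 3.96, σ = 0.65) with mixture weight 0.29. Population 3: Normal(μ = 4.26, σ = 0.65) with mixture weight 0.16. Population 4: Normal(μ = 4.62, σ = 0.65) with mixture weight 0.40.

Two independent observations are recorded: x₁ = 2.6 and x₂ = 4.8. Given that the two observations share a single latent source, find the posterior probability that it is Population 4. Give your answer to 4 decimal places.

0.1403

By Bayes' theorem, P(k | x) = P(Z=k) f_k(x) / Σ_j P(Z=j) f_j(x).
Since both observations come from the same component, the likelihood for component k is f_k(x₁)·f_k(x₂).
  L_1 = [(1/(0.65·√(2π)))·exp(−(2.6−2.57)²/(2·0.65²)) = 0.613757·exp(-0.00107) = 0.613104] × [0.00170661] = 0.00104633
  L_2 = [(1/(0.65·√(2π)))·exp(−(2.6−3.96)²/(2·0.65²)) = 0.613757·exp(-2.18888) = 0.068767] × [0.266286] = 0.0183117
  L_3 = [(1/(0.65·√(2π)))·exp(−(2.6−4.26)²/(2·0.65²)) = 0.613757·exp(-3.26107) = 0.0235361] × [0.434637] = 0.0102296
  L_4 = [(1/(0.65·√(2π)))·exp(−(2.6−4.62)²/(2·0.65²)) = 0.613757·exp(-4.82888) = 0.0049073] × [0.590669] = 0.00289859
Prior × likelihood for each component:
  P(Z=1)·L_1 = 0.15 × 0.00104633 = 0.00015695
  P(Z=2)·L_2 = 0.29 × 0.0183117 = 0.00531039
  P(Z=3)·L_3 = 0.16 × 0.0102296 = 0.00163674
  P(Z=4)·L_4 = 0.40 × 0.00289859 = 0.00115944
Marginal: 0.00015695 + 0.00531039 + 0.00163674 + 0.00115944 = 0.00826352
So the posterior for Population 4 is 0.00115944 / 0.00826352 ≈ 0.1403.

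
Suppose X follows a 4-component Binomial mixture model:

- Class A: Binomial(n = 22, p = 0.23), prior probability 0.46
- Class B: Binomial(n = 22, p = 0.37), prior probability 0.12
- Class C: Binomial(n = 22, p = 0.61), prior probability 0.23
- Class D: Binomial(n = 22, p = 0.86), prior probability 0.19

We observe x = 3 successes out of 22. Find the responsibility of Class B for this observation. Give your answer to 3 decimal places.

0.023

By Bayes' theorem, P(k | x) = π_k f_k(x) / Σ_j π_j f_j(x).
Binomial probabilities:
  L_A = C(22,3)·0.23^3·0.77^19 = 1540·0.012167·0.00697146 = 0.130626
  L_B = C(22,3)·0.37^3·0.63^19 = 1540·0.050653·0.000153982 = 0.0120115
  L_C = C(22,3)·0.61^3·0.39^19 = 1540·0.226981·1.69913e-08 = 5.93933e-06
  L_D = C(22,3)·0.86^3·0.14^19 = 1540·0.636056·5.9763e-17 = 5.85395e-14
Prior × likelihood for each component:
  π_A·L_A = 0.46 × 0.130626 = 0.0600877
  π_B·L_B = 0.12 × 0.0120115 = 0.00144138
  π_C·L_C = 0.23 × 5.93933e-06 = 1.36605e-06
  π_D·L_D = 0.19 × 5.85395e-14 = 1.11225e-14
Evidence: 0.0600877 + 0.00144138 + 1.36605e-06 + 1.11225e-14 = 0.0615305
Responsibility of Class B: 0.00144138 / 0.0615305 ≈ 0.023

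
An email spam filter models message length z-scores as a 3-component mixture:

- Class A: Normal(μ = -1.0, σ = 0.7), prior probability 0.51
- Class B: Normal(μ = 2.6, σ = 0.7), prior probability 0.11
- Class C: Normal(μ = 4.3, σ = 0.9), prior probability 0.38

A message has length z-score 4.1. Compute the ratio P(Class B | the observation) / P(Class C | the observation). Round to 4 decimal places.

Since P(k|x) ∝ π_k f_k(x), the posterior odds are π_i f_i(x) / (π_j f_j(x)).
Normal densities:
  f_A = 1.69544e-12
  f_B = 0.057373
  f_C = 0.432458
Posterior odds = (π_B·f_B) / (π_C·f_C) = (0.11·0.057373) / (0.38·0.432458) = 0.00631103 / 0.164334 ≈ 0.0384

0.0384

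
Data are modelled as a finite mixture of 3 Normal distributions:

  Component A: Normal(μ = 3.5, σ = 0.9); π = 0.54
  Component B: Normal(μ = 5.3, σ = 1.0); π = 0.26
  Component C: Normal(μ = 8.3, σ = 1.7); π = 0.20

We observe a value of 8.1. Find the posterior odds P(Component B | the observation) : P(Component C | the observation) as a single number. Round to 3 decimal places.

0.044

Since P(k|x) ∝ π_k f_k(x), the posterior odds are π_i f_i(x) / (π_j f_j(x)).
Evaluate each component's likelihood at the observed value:
  L_A = 9.41957e-07
  L_B = 0.00791545
  L_C = 0.233054
Posterior odds = (π_B·L_B) / (π_C·L_C) = (0.26·0.00791545) / (0.20·0.233054) = 0.00205802 / 0.0466107 ≈ 0.044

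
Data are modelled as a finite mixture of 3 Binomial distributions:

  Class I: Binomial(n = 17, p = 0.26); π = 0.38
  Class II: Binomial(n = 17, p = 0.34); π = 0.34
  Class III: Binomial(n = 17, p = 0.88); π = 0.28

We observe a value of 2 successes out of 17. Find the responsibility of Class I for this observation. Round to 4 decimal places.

0.7843

P(component k | x) = w_k·f_k(x) / marginal(x), where marginal(x) = Σ_j w_j·f_j(x).
Component likelihoods at x = 2 successes out of 17:
  f_I = C(17,2)·0.26^2·0.74^15 = 136·0.0676·0.0109264 = 0.100453
  f_II = C(17,2)·0.34^2·0.66^15 = 136·0.1156·0.00196408 = 0.0308785
  f_III = C(17,2)·0.88^2·0.12^15 = 136·0.7744·1.5407e-14 = 1.62264e-12
Weight by the priors:
  w_I·f_I = 0.38 × 0.100453 = 0.038172
  w_II·f_II = 0.34 × 0.0308785 = 0.0104987
  w_III·f_III = 0.28 × 1.62264e-12 = 4.5434e-13
Denominator: 0.038172 + 0.0104987 + 4.5434e-13 = 0.0486707
Responsibility of Class I: 0.038172 / 0.0486707 ≈ 0.7843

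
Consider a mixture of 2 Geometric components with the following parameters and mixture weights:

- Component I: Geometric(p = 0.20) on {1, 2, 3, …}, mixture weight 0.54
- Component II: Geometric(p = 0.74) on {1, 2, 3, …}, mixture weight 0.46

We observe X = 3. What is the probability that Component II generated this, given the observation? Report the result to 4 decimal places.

By Bayes' theorem, P(k | x) = w_k f_k(x) / Σ_j w_j f_j(x).
Component likelihoods at x = 3:
  f_I = 0.20·(1−0.20)^2 = 0.20·0.64 = 0.128
  f_II = 0.74·(1−0.74)^2 = 0.74·0.0676 = 0.050024
Weight by the priors:
  w_I·f_I = 0.54 × 0.128 = 0.06912
  w_II·f_II = 0.46 × 0.050024 = 0.023011
Marginal: 0.06912 + 0.023011 = 0.092131
So the posterior for Component II is 0.023011 / 0.092131 ≈ 0.2498.

0.2498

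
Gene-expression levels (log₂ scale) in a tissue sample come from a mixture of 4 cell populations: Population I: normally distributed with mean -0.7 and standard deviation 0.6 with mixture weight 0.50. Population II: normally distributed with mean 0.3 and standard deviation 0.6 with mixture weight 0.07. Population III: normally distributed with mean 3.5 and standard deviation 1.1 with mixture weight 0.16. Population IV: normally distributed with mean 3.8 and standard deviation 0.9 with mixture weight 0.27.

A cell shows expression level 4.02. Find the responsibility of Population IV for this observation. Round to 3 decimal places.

0.691

Apply Bayes' rule: the posterior for each component is proportional to its prior times its likelihood at x.
Evaluate each component's likelihood at the observed value:
  p_I = (1/(0.6·√(2π)))·exp(−(4.02−-0.7)²/(2·0.6²)) = 0.664904·exp(-30.94222) = 2.42506e-14
  p_II = (1/(0.6·√(2π)))·exp(−(4.02−0.3)²/(2·0.6²)) = 0.664904·exp(-19.22000) = 2.98964e-09
  p_III = (1/(1.1·√(2π)))·exp(−(4.02−3.5)²/(2·1.1²)) = 0.362675·exp(-0.11174) = 0.324333
  p_IV = (1/(0.9·√(2π)))·exp(−(4.02−3.8)²/(2·0.9²)) = 0.443269·exp(-0.02988) = 0.430222
Multiply by the mixture weights:
  π_I·p_I = 0.50 × 2.42506e-14 = 1.21253e-14
  π_II·p_II = 0.07 × 2.98964e-09 = 2.09275e-10
  π_III·p_III = 0.16 × 0.324333 = 0.0518933
  π_IV·p_IV = 0.27 × 0.430222 = 0.11616
Denominator: 1.21253e-14 + 2.09275e-10 + 0.0518933 + 0.11616 = 0.168053
P(Population IV | data) = 0.11616 / 0.168053 ≈ 0.691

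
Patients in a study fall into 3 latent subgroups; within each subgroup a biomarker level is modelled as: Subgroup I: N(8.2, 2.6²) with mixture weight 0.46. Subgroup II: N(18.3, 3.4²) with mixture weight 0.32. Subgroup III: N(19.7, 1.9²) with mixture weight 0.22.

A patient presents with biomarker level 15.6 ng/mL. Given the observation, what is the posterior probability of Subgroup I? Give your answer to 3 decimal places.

Apply Bayes' rule: the posterior for each component is proportional to its prior times its likelihood at x.
Evaluate each component's likelihood at the observed value:
  L_I = (1/(2.6·√(2π)))·exp(−(15.6−8.2)²/(2·2.6²)) = 0.153439·exp(-4.05030) = 0.00267249
  L_II = (1/(3.4·√(2π)))·exp(−(15.6−18.3)²/(2·3.4²)) = 0.117336·exp(-0.31531) = 0.0856038
  L_III = (1/(1.9·√(2π)))·exp(−(15.6−19.7)²/(2·1.9²)) = 0.209970·exp(-2.32825) = 0.0204648
Multiply by the mixture weights:
  π_I·L_I = 0.46 × 0.00267249 = 0.00122934
  π_II·L_II = 0.32 × 0.0856038 = 0.0273932
  π_III·L_III = 0.22 × 0.0204648 = 0.00450226
Normaliser: 0.00122934 + 0.0273932 + 0.00450226 = 0.0331248
Responsibility of Subgroup I: 0.00122934 / 0.0331248 ≈ 0.037

0.037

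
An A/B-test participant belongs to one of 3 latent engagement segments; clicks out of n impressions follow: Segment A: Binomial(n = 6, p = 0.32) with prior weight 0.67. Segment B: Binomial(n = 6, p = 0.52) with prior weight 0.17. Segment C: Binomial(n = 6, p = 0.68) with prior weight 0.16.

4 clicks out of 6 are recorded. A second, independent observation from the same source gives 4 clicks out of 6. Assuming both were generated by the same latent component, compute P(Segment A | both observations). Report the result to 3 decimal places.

By Bayes' theorem, P(k | x) = π_k f_k(x) / Σ_j π_j f_j(x).
Since both observations come from the same component, the likelihood for component k is f_k(x₁)·f_k(x₂).
  L_A = [0.0727292] × [0.0727292] = 0.00528954
  L_B = [0.252689] × [0.252689] = 0.063852
  L_C = [0.328418] × [0.328418] = 0.107858
Weight by the priors:
  π_A·L_A = 0.67 × 0.00528954 = 0.00354399
  π_B·L_B = 0.17 × 0.063852 = 0.0108548
  π_C·L_C = 0.16 × 0.107858 = 0.0172573
Sum: 0.00354399 + 0.0108548 + 0.0172573 = 0.0316562
Responsibility of Segment A: 0.00354399 / 0.0316562 ≈ 0.112

0.112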